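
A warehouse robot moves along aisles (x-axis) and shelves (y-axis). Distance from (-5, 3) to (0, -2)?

Σ|x_i - y_i| = |-5 - 0| + |3 - (-2)| = 5 + 5 = 10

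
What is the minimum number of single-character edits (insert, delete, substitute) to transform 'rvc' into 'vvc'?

Let D[i][j] be the edit distance between the first i characters of 'rvc' and the first j characters of 'vvc', with D[i][0] = i, D[0][j] = j, and D[i][j] = D[i-1][j-1] if the characters match, else 1 + min(D[i-1][j], D[i][j-1], D[i-1][j-1]). Filling the table (rows: prefixes of 'rvc', columns: prefixes of 'vvc'):
     ε  v  v  c
  ε  0  1  2  3
  r  1  1  2  3
  v  2  1  1  2
  c  3  2  2  1
The bottom-right entry gives D[3][3] = 1, so no sequence of fewer than 1 edit works. Backtracking through the table gives one optimal edit sequence (1 edit):
  rvc → vvc (sub r→v @1)
Edit distance = 1.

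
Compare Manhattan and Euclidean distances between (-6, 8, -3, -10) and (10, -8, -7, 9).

L1 = |-6 - 10| + |8 - (-8)| + |-3 - (-7)| + |-10 - 9| = 16 + 16 + 4 + 19 = 55
L2 = √(16² + 16² + 4² + 19²) = √889 ≈ 29.8161
L1 ≥ L2 always (equality iff movement is along one axis); L1 > L2 here.
Ratio L1/L2 = 55/√889 ≈ 1.8446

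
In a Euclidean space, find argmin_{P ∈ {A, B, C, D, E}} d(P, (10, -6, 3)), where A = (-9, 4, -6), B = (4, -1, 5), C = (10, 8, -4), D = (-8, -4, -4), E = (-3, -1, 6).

Distances: d(A) ≈ 23.2809, d(B) ≈ 8.0623, d(C) ≈ 15.6525, d(D) ≈ 19.4165, d(E) ≈ 14.2478. Nearest: B = (4, -1, 5) with distance 8.0623.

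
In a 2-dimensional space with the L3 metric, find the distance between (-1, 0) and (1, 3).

(Σ|x_i - y_i|^3)^(1/3) = (|-1 - 1|^3 + |0 - 3|^3)^(1/3)
= (2^3 + 3^3)^(1/3) = (8 + 27)^(1/3) = (35)^(1/3) ≈ 3.2711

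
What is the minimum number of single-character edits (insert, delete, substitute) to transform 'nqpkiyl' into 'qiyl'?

Let D[i][j] be the edit distance between the first i characters of 'nqpkiyl' and the first j characters of 'qiyl', with D[i][0] = i, D[0][j] = j, and D[i][j] = D[i-1][j-1] if the characters match, else 1 + min(D[i-1][j], D[i][j-1], D[i-1][j-1]). Filling the table (rows: prefixes of 'nqpkiyl', columns: prefixes of 'qiyl'):
     ε  q  i  y  l
  ε  0  1  2  3  4
  n  1  1  2  3  4
  q  2  1  2  3  4
  p  3  2  2  3  4
  k  4  3  3  3  4
  i  5  4  3  4  4
  y  6  5  4  3  4
  l  7  6  5  4  3
The bottom-right entry gives D[7][4] = 3, so no sequence of fewer than 3 edits works. Backtracking through the table gives one optimal edit sequence (3 edits):
  nqpkiyl → qpkiyl (del n @1)
  qpkiyl → qkiyl (del p @2)
  qkiyl → qiyl (del k @2)
Edit distance = 3.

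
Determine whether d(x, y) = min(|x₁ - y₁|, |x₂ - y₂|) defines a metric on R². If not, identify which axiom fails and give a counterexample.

No. d fails identity of indiscernibles: take x = (-1, 0) and y = (-1, 7). Then d(x,y) = min(|-1 - (-1)|, |0 - 7|) = min(0, 7) = 0, yet x ≠ y.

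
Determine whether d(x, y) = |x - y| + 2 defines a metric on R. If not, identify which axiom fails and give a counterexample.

No. d fails identity of indiscernibles (specifically d(x,x) = 0): d(-7, -7) = |-7 - (-7)| + 2 = 0 + 2 = 2 ≠ 0.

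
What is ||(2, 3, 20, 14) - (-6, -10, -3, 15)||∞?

max(|x_i - y_i|) = max(|2 - (-6)|, |3 - (-10)|, |20 - (-3)|, |14 - 15|) = max(8, 13, 23, 1) = 23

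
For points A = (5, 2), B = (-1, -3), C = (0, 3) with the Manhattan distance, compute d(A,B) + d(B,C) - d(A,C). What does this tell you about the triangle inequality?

d(A,B) = 6 + 5 = 11, d(B,C) = 1 + 6 = 7, d(A,C) = 5 + 1 = 6.
d(A,B) + d(B,C) - d(A,C) = 11 + 7 - 6 = 18 - 6 = 12. This is ≥ 0, so the triangle inequality holds for these points.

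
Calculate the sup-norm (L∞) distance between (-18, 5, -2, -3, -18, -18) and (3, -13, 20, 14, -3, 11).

max(|x_i - y_i|) = max(|-18 - 3|, |5 - (-13)|, |-2 - 20|, |-3 - 14|, |-18 - (-3)|, |-18 - 11|) = max(21, 18, 22, 17, 15, 29) = 29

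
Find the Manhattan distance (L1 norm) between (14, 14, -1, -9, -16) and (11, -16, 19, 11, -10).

Σ|x_i - y_i| = |14 - 11| + |14 - (-16)| + |-1 - 19| + |-9 - 11| + |-16 - (-10)| = 3 + 30 + 20 + 20 + 6 = 79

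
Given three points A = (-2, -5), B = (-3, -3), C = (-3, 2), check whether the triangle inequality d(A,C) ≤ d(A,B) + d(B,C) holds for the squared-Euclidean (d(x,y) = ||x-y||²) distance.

d(A,B) = 1² + 2² = 5, d(B,C) = 0² + 5² = 25, d(A,C) = 1² + 7² = 50.
d(A,C) = 50 > 5 + 25 = 30. Triangle inequality is VIOLATED. (Squared-Euclidean is not a metric — this is a counterexample.)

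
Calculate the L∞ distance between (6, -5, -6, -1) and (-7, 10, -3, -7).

max(|x_i - y_i|) = max(|6 - (-7)|, |-5 - 10|, |-6 - (-3)|, |-1 - (-7)|) = max(13, 15, 3, 6) = 15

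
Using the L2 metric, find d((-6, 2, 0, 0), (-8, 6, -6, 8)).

√(Σ(x_i - y_i)²) = √((-6 - (-8))² + (2 - 6)² + (0 - (-6))² + (0 - 8)²)
= √(2² + (-4)² + 6² + (-8)²) = √(4 + 16 + 36 + 64) = √120 ≈ 10.9545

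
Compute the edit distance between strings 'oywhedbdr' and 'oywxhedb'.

Let D[i][j] be the edit distance between the first i characters of 'oywhedbdr' and the first j characters of 'oywxhedb', with D[i][0] = i, D[0][j] = j, and D[i][j] = D[i-1][j-1] if the characters match, else 1 + min(D[i-1][j], D[i][j-1], D[i-1][j-1]). Filling the table (rows: prefixes of 'oywhedbdr', columns: prefixes of 'oywxhedb'):
     ε  o  y  w  x  h  e  d  b
  ε  0  1  2  3  4  5  6  7  8
  o  1  0  1  2  3  4  5  6  7
  y  2  1  0  1  2  3  4  5  6
  w  3  2  1  0  1  2  3  4  5
  h  4  3  2  1  1  1  2  3  4
  e  5  4  3  2  2  2  1  2  3
  d  6  5  4  3  3  3  2  1  2
  b  7  6  5  4  4  4  3  2  1
  d  8  7  6  5  5  5  4  3  2
  r  9  8  7  6  6  6  5  4  3
The bottom-right entry gives D[9][8] = 3, so no sequence of fewer than 3 edits works. Backtracking through the table gives one optimal edit sequence (3 edits):
  oywhedbdr → oywxhedbdr (ins x @4)
  oywxhedbdr → oywxhedbr (del d @9)
  oywxhedbr → oywxhedb (del r @9)
Edit distance = 3.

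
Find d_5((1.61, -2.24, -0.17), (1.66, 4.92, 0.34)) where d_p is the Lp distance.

(Σ|x_i - y_i|^5)^(1/5) = (|1.61 - 1.66|^5 + |-2.24 - 4.92|^5 + |-0.17 - 0.34|^5)^(1/5)
= (0.05^5 + 7.16^5 + 0.51^5)^(1/5) ≈ (0 + 18817.6381 + 0.0345)^(1/5) = (18817.6726)^(1/5) ≈ 7.16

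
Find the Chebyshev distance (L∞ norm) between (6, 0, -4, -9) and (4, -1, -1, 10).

max(|x_i - y_i|) = max(|6 - 4|, |0 - (-1)|, |-4 - (-1)|, |-9 - 10|) = max(2, 1, 3, 19) = 19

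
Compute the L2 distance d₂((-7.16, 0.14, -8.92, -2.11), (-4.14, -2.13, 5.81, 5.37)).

√(Σ(x_i - y_i)²) = √((-7.16 - (-4.14))² + (0.14 - (-2.13))² + (-8.92 - 5.81)² + (-2.11 - 5.37)²)
= √((-3.02)² + 2.27² + (-14.73)² + (-7.48)²) = √(9.1204 + 5.1529 + 216.9729 + 55.9504) = √287.1966 ≈ 16.9469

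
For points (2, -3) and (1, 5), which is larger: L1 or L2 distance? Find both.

L1 = |2 - 1| + |-3 - 5| = 1 + 8 = 9
L2 = √(1² + 8²) = √65 ≈ 8.0623
L1 ≥ L2 always (equality iff movement is along one axis); L1 > L2 here.
Ratio L1/L2 = 9/√65 ≈ 1.1163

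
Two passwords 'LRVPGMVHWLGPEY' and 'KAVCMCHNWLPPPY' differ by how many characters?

Differing positions: 1, 2, 4, 5, 6, 7, 8, 11, 13. Hamming distance = 9.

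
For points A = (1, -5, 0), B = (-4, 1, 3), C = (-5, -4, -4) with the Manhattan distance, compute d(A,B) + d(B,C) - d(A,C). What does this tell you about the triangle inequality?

d(A,B) = 5 + 6 + 3 = 14, d(B,C) = 1 + 5 + 7 = 13, d(A,C) = 6 + 1 + 4 = 11.
d(A,B) + d(B,C) - d(A,C) = 14 + 13 - 11 = 27 - 11 = 16. This is ≥ 0, so the triangle inequality holds for these points.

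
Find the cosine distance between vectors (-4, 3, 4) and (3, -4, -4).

With u = (-4, 3, 4), v = (3, -4, -4):
u·v = (-4)·3 + 3·(-4) + 4·(-4) = (-12) + (-12) + (-16) = -40.
|u| = √((-4)² + 3² + 4²) = √41, |v| = √(3² + (-4)² + (-4)²) = √41, so |u||v| = √(41·41) = √1681 = 41.
cos θ = (u·v)/(|u||v|) = -40/41 ≈ -0.9756
Cosine distance = 1 - cos θ ≈ 1 - (-0.9756) = 1.9756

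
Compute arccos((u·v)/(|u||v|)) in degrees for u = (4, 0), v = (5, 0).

With u = (4, 0), v = (5, 0):
u·v = 4·5 + 0·0 = 20 + 0 = 20.
|u| = √(4² + 0²) = √16, |v| = √(5² + 0²) = √25, so |u||v| = √(16·25) = √400 = 20.
cos θ = (u·v)/(|u||v|) = 20/20 = 1 (the vectors are parallel, pointing the same way)
θ = arccos(1) = 0°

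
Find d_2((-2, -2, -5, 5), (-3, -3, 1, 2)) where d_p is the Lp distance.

(Σ|x_i - y_i|^2)^(1/2) = (|-2 - (-3)|^2 + |-2 - (-3)|^2 + |-5 - 1|^2 + |5 - 2|^2)^(1/2)
= (1^2 + 1^2 + 6^2 + 3^2)^(1/2) = (1 + 1 + 36 + 9)^(1/2) = (47)^(1/2) ≈ 6.8557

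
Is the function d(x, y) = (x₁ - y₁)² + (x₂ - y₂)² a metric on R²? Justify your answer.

No. The squared Euclidean distance fails the triangle inequality. Counterexample: x = (0, 0), y = (2, 3), z = (4, 6). d(x,z) = 4² + 6² = 52, but d(x,y) + d(y,z) = (2² + 3²) + (2² + 3²) = 13 + 13 = 26. Since 52 > 26, the triangle inequality is violated. (Note: √d, the ordinary Euclidean distance, IS a metric.)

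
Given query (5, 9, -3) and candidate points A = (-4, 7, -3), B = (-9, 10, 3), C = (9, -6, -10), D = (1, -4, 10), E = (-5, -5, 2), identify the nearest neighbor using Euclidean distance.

Distances: d(A) ≈ 9.2195, d(B) ≈ 15.2643, d(C) ≈ 17.0294, d(D) ≈ 18.8149, d(E) ≈ 17.9165. Nearest: A = (-4, 7, -3) with distance 9.2195.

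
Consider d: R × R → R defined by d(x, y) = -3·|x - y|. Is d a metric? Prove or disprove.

No. With c = -3 < 0, d fails non-negativity: d(2, 5) = -3·|2 - 5| = -3·3 = -9 < 0.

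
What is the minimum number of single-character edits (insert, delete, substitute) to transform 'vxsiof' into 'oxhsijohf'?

Let D[i][j] be the edit distance between the first i characters of 'vxsiof' and the first j characters of 'oxhsijohf', with D[i][0] = i, D[0][j] = j, and D[i][j] = D[i-1][j-1] if the characters match, else 1 + min(D[i-1][j], D[i][j-1], D[i-1][j-1]). Filling the table (rows: prefixes of 'vxsiof', columns: prefixes of 'oxhsijohf'):
     ε  o  x  h  s  i  j  o  h  f
  ε  0  1  2  3  4  5  6  7  8  9
  v  1  1  2  3  4  5  6  7  8  9
  x  2  2  1  2  3  4  5  6  7  8
  s  3  3  2  2  2  3  4  5  6  7
  i  4  4  3  3  3  2  3  4  5  6
  o  5  4  4  4  4  3  3  3  4  5
  f  6  5  5  5  5  4  4  4  4  4
The bottom-right entry gives D[6][9] = 4, so no sequence of fewer than 4 edits works. Backtracking through the table gives one optimal edit sequence (4 edits):
  vxsiof → oxsiof (sub v→o @1)
  oxsiof → oxhsiof (ins h @3)
  oxhsiof → oxhsijof (ins j @6)
  oxhsijof → oxhsijohf (ins h @8)
Edit distance = 4.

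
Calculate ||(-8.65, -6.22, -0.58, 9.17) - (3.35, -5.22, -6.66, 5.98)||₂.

√(Σ(x_i - y_i)²) = √((-8.65 - 3.35)² + (-6.22 - (-5.22))² + (-0.58 - (-6.66))² + (9.17 - 5.98)²)
= √((-12)² + (-1)² + 6.08² + 3.19²) = √(144 + 1 + 36.9664 + 10.1761) = √192.1425 ≈ 13.8615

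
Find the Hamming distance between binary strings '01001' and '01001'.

Differing positions: none. Hamming distance = 0.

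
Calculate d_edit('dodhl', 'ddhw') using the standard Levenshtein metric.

Let D[i][j] be the edit distance between the first i characters of 'dodhl' and the first j characters of 'ddhw', with D[i][0] = i, D[0][j] = j, and D[i][j] = D[i-1][j-1] if the characters match, else 1 + min(D[i-1][j], D[i][j-1], D[i-1][j-1]). Filling the table (rows: prefixes of 'dodhl', columns: prefixes of 'ddhw'):
     ε  d  d  h  w
  ε  0  1  2  3  4
  d  1  0  1  2  3
  o  2  1  1  2  3
  d  3  2  1  2  3
  h  4  3  2  1  2
  l  5  4  3  2  2
The bottom-right entry gives D[5][4] = 2, so no sequence of fewer than 2 edits works. Backtracking through the table gives one optimal edit sequence (2 edits):
  dodhl → ddhl (del o @2)
  ddhl → ddhw (sub l→w @4)
Edit distance = 2.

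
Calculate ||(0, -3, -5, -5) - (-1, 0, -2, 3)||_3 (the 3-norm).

(Σ|x_i - y_i|^3)^(1/3) = (|0 - (-1)|^3 + |-3 - 0|^3 + |-5 - (-2)|^3 + |-5 - 3|^3)^(1/3)
= (1^3 + 3^3 + 3^3 + 8^3)^(1/3) = (1 + 27 + 27 + 512)^(1/3) = (567)^(1/3) ≈ 8.2768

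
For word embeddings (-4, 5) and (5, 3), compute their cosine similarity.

With u = (-4, 5), v = (5, 3):
u·v = (-4)·5 + 5·3 = (-20) + 15 = -5.
|u| = √((-4)² + 5²) = √41, |v| = √(5² + 3²) = √34, so |u||v| = √(41·34) = √1394.
cos θ = (u·v)/(|u||v|) = -5/√1394 ≈ -0.1339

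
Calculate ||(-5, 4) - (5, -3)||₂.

√(Σ(x_i - y_i)²) = √((-5 - 5)² + (4 - (-3))²)
= √((-10)² + 7²) = √(100 + 49) = √149 ≈ 12.2066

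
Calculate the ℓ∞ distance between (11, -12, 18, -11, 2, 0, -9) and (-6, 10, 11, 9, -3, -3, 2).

max(|x_i - y_i|) = max(|11 - (-6)|, |-12 - 10|, |18 - 11|, |-11 - 9|, |2 - (-3)|, |0 - (-3)|, |-9 - 2|) = max(17, 22, 7, 20, 5, 3, 11) = 22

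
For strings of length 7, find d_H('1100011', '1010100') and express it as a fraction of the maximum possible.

Differing positions: 2, 3, 5, 6, 7. Hamming distance = 5. The maximum possible Hamming distance for length-7 strings is 7, so d_H/7 = 5/7 ≈ 0.7143.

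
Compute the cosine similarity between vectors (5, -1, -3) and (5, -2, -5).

With u = (5, -1, -3), v = (5, -2, -5):
u·v = 5·5 + (-1)·(-2) + (-3)·(-5) = 25 + 2 + 15 = 42.
|u| = √(5² + (-1)² + (-3)²) = √35, |v| = √(5² + (-2)² + (-5)²) = √54, so |u||v| = √(35·54) = √1890.
cos θ = (u·v)/(|u||v|) = 42/√1890 ≈ 0.9661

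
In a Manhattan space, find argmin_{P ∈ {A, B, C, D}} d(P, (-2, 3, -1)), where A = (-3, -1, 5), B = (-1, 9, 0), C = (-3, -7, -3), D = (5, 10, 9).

Distances: d(A) = 11, d(B) = 8, d(C) = 13, d(D) = 24. Nearest: B = (-1, 9, 0) with distance 8.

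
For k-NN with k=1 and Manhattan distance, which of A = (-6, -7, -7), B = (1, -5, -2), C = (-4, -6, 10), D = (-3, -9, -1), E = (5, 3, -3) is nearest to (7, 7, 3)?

Distances: d(A) = 37, d(B) = 23, d(C) = 31, d(D) = 30, d(E) = 12. Nearest: E = (5, 3, -3) with distance 12.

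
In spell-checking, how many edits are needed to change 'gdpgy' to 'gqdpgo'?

Let D[i][j] be the edit distance between the first i characters of 'gdpgy' and the first j characters of 'gqdpgo', with D[i][0] = i, D[0][j] = j, and D[i][j] = D[i-1][j-1] if the characters match, else 1 + min(D[i-1][j], D[i][j-1], D[i-1][j-1]). Filling the table (rows: prefixes of 'gdpgy', columns: prefixes of 'gqdpgo'):
     ε  g  q  d  p  g  o
  ε  0  1  2  3  4  5  6
  g  1  0  1  2  3  4  5
  d  2  1  1  1  2  3  4
  p  3  2  2  2  1  2  3
  g  4  3  3  3  2  1  2
  y  5  4  4  4  3  2  2
The bottom-right entry gives D[5][6] = 2, so no sequence of fewer than 2 edits works. Backtracking through the table gives one optimal edit sequence (2 edits):
  gdpgy → gqdpgy (ins q @2)
  gqdpgy → gqdpgo (sub y→o @6)
Edit distance = 2.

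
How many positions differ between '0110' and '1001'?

Differing positions: 1, 2, 3, 4. Hamming distance = 4.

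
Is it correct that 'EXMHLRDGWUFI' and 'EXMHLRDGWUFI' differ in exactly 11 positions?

Differing positions: none. Hamming distance = 0, so the claim that d_H = 11 is false.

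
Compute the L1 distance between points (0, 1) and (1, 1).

Σ|x_i - y_i| = |0 - 1| + |1 - 1| = 1 + 0 = 1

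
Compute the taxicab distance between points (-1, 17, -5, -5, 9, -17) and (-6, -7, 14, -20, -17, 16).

Σ|x_i - y_i| = |-1 - (-6)| + |17 - (-7)| + |-5 - 14| + |-5 - (-20)| + |9 - (-17)| + |-17 - 16| = 5 + 24 + 19 + 15 + 26 + 33 = 122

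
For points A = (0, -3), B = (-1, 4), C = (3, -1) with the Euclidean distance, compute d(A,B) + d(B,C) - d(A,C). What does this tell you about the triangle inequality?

d(A,B) = √(1² + 7²) = √50 ≈ 7.0711, d(B,C) = √(4² + 5²) = √41 ≈ 6.4031, d(A,C) = √(3² + 2²) = √13 ≈ 3.6056.
d(A,B) + d(B,C) - d(A,C) = 7.0711 + 6.4031 - 3.6056 = 13.4742 - 3.6056 = 9.8686 (to 4 decimal places). This is ≥ 0, so the triangle inequality holds for these points.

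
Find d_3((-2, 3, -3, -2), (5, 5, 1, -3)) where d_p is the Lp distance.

(Σ|x_i - y_i|^3)^(1/3) = (|-2 - 5|^3 + |3 - 5|^3 + |-3 - 1|^3 + |-2 - (-3)|^3)^(1/3)
= (7^3 + 2^3 + 4^3 + 1^3)^(1/3) = (343 + 8 + 64 + 1)^(1/3) = (416)^(1/3) ≈ 7.465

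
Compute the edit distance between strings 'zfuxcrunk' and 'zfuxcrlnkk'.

Let D[i][j] be the edit distance between the first i characters of 'zfuxcrunk' and the first j characters of 'zfuxcrlnkk', with D[i][0] = i, D[0][j] = j, and D[i][j] = D[i-1][j-1] if the characters match, else 1 + min(D[i-1][j], D[i][j-1], D[i-1][j-1]). Filling the table (rows: prefixes of 'zfuxcrunk', columns: prefixes of 'zfuxcrlnkk'):
     ε  z  f  u  x  c  r  l  n  k  k
  ε  0  1  2  3  4  5  6  7  8  9 10
  z  1  0  1  2  3  4  5  6  7  8  9
  f  2  1  0  1  2  3  4  5  6  7  8
  u  3  2  1  0  1  2  3  4  5  6  7
  x  4  3  2  1  0  1  2  3  4  5  6
  c  5  4  3  2  1  0  1  2  3  4  5
  r  6  5  4  3  2  1  0  1  2  3  4
  u  7  6  5  4  3  2  1  1  2  3  4
  n  8  7  6  5  4  3  2  2  1  2  3
  k  9  8  7  6  5  4  3  3  2  1  2
The bottom-right entry gives D[9][10] = 2, so no sequence of fewer than 2 edits works. Backtracking through the table gives one optimal edit sequence (2 edits):
  zfuxcrunk → zfuxcrlnk (sub u→l @7)
  zfuxcrlnk → zfuxcrlnkk (ins k @9)
Edit distance = 2.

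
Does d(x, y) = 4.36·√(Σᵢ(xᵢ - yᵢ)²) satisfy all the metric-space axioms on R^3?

Yes. The L2 (Euclidean) norm induces a metric on R^3, and multiplying a metric by a positive constant 4.36 > 0 preserves all four axioms: non-negativity (4.36·||x-y|| ≥ 0), identity (4.36·||x-y|| = 0 ⟺ ||x-y|| = 0 ⟺ x = y), symmetry (||x-y|| = ||y-x||), and the triangle inequality (4.36·||x-z|| ≤ 4.36·||x-y|| + 4.36·||y-z||). So d is a metric.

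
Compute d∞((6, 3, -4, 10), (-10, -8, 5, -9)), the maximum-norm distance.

max(|x_i - y_i|) = max(|6 - (-10)|, |3 - (-8)|, |-4 - 5|, |10 - (-9)|) = max(16, 11, 9, 19) = 19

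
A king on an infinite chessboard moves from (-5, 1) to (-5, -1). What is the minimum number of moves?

max(|x_i - y_i|) = max(|-5 - (-5)|, |1 - (-1)|) = max(0, 2) = 2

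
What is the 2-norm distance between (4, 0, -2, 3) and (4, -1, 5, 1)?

(Σ|x_i - y_i|^2)^(1/2) = (|4 - 4|^2 + |0 - (-1)|^2 + |-2 - 5|^2 + |3 - 1|^2)^(1/2)
= (0^2 + 1^2 + 7^2 + 2^2)^(1/2) = (0 + 1 + 49 + 4)^(1/2) = (54)^(1/2) ≈ 7.3485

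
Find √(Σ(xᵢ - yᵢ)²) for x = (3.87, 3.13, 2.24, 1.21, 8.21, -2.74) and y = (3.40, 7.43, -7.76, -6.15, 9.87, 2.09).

√(Σ(x_i - y_i)²) = √((3.87 - 3.4)² + (3.13 - 7.43)² + (2.24 - (-7.76))² + (1.21 - (-6.15))² + (8.21 - 9.87)² + (-2.74 - 2.09)²)
= √(0.47² + (-4.3)² + 10² + 7.36² + (-1.66)² + (-4.83)²) = √(0.2209 + 18.49 + 100 + 54.1696 + 2.7556 + 23.3289) = √198.965 ≈ 14.1055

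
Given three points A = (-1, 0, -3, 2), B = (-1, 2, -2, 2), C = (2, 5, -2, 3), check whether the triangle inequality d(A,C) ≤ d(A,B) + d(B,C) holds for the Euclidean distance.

d(A,B) = √(0² + 2² + 1² + 0²) = √5 ≈ 2.2361, d(B,C) = √(3² + 3² + 0² + 1²) = √19 ≈ 4.3589, d(A,C) = √(3² + 5² + 1² + 1²) = √36 = 6.
d(A,C) = 6 ≤ 2.2361 + 4.3589 = 6.595. Triangle inequality is satisfied.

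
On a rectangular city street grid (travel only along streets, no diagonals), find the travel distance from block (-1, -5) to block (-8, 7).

Σ|x_i - y_i| = |-1 - (-8)| + |-5 - 7| = 7 + 12 = 19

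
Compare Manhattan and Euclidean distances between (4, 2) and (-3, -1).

L1 = |4 - (-3)| + |2 - (-1)| = 7 + 3 = 10
L2 = √(7² + 3²) = √58 ≈ 7.6158
L1 ≥ L2 always (equality iff movement is along one axis); L1 > L2 here.
Ratio L1/L2 = 10/√58 ≈ 1.3131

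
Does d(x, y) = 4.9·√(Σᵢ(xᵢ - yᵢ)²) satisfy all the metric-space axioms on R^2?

Yes. The L2 (Euclidean) norm induces a metric on R^2, and multiplying a metric by a positive constant 4.9 > 0 preserves all four axioms: non-negativity (4.9·||x-y|| ≥ 0), identity (4.9·||x-y|| = 0 ⟺ ||x-y|| = 0 ⟺ x = y), symmetry (||x-y|| = ||y-x||), and the triangle inequality (4.9·||x-z|| ≤ 4.9·||x-y|| + 4.9·||y-z||). So d is a metric.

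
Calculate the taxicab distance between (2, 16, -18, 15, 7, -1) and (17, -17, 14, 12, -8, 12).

Σ|x_i - y_i| = |2 - 17| + |16 - (-17)| + |-18 - 14| + |15 - 12| + |7 - (-8)| + |-1 - 12| = 15 + 33 + 32 + 3 + 15 + 13 = 111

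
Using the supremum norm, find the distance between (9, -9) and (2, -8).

max(|x_i - y_i|) = max(|9 - 2|, |-9 - (-8)|) = max(7, 1) = 7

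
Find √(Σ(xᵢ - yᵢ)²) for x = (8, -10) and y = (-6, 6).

√(Σ(x_i - y_i)²) = √((8 - (-6))² + (-10 - 6)²)
= √(14² + (-16)²) = √(196 + 256) = √452 ≈ 21.2603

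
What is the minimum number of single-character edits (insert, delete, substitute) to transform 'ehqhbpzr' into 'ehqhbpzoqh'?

Let D[i][j] be the edit distance between the first i characters of 'ehqhbpzr' and the first j characters of 'ehqhbpzoqh', with D[i][0] = i, D[0][j] = j, and D[i][j] = D[i-1][j-1] if the characters match, else 1 + min(D[i-1][j], D[i][j-1], D[i-1][j-1]). Filling the table (rows: prefixes of 'ehqhbpzr', columns: prefixes of 'ehqhbpzoqh'):
     ε  e  h  q  h  b  p  z  o  q  h
  ε  0  1  2  3  4  5  6  7  8  9 10
  e  1  0  1  2  3  4  5  6  7  8  9
  h  2  1  0  1  2  3  4  5  6  7  8
  q  3  2  1  0  1  2  3  4  5  6  7
  h  4  3  2  1  0  1  2  3  4  5  6
  b  5  4  3  2  1  0  1  2  3  4  5
  p  6  5  4  3  2  1  0  1  2  3  4
  z  7  6  5  4  3  2  1  0  1  2  3
  r  8  7  6  5  4  3  2  1  1  2  3
The bottom-right entry gives D[8][10] = 3, so no sequence of fewer than 3 edits works. Backtracking through the table gives one optimal edit sequence (3 edits):
  ehqhbpzr → ehqhbpzor (ins o @8)
  ehqhbpzor → ehqhbpzoqr (ins q @9)
  ehqhbpzoqr → ehqhbpzoqh (sub r→h @10)
Edit distance = 3.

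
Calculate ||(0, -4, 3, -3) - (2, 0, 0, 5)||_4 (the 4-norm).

(Σ|x_i - y_i|^4)^(1/4) = (|0 - 2|^4 + |-4 - 0|^4 + |3 - 0|^4 + |-3 - 5|^4)^(1/4)
= (2^4 + 4^4 + 3^4 + 8^4)^(1/4) = (16 + 256 + 81 + 4096)^(1/4) = (4449)^(1/4) ≈ 8.1671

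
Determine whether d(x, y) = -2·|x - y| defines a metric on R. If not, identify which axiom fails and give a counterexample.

No. With c = -2 < 0, d fails non-negativity: d(3, 9) = -2·|3 - 9| = -2·6 = -12 < 0.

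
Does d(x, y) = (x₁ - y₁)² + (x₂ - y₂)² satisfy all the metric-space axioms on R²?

No. The squared Euclidean distance fails the triangle inequality. Counterexample: x = (0, 0), y = (1, 4), z = (2, 8). d(x,z) = 2² + 8² = 68, but d(x,y) + d(y,z) = (1² + 4²) + (1² + 4²) = 17 + 17 = 34. Since 68 > 34, the triangle inequality is violated. (Note: √d, the ordinary Euclidean distance, IS a metric.)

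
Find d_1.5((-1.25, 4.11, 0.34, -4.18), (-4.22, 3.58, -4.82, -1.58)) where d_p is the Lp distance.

(Σ|x_i - y_i|^1.5)^(1/1.5) = (|-1.25 - (-4.22)|^1.5 + |4.11 - 3.58|^1.5 + |0.34 - (-4.82)|^1.5 + |-4.18 - (-1.58)|^1.5)^(1/1.5)
= (2.97^1.5 + 0.53^1.5 + 5.16^1.5 + 2.6^1.5)^(1/1.5) ≈ (5.1184 + 0.3858 + 11.7213 + 4.1924)^(1/1.5) = (21.4179)^(1/1.5) ≈ 7.7123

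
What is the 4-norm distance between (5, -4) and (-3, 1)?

(Σ|x_i - y_i|^4)^(1/4) = (|5 - (-3)|^4 + |-4 - 1|^4)^(1/4)
= (8^4 + 5^4)^(1/4) = (4096 + 625)^(1/4) = (4721)^(1/4) ≈ 8.2891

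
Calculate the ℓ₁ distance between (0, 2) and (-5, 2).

Σ|x_i - y_i| = |0 - (-5)| + |2 - 2| = 5 + 0 = 5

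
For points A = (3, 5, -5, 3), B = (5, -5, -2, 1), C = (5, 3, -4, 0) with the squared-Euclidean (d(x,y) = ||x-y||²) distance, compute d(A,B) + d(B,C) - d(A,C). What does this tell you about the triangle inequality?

d(A,B) = 2² + 10² + 3² + 2² = 117, d(B,C) = 0² + 8² + 2² + 1² = 69, d(A,C) = 2² + 2² + 1² + 3² = 18.
d(A,B) + d(B,C) - d(A,C) = 117 + 69 - 18 = 186 - 18 = 168. This is ≥ 0, so the triangle inequality holds for these points.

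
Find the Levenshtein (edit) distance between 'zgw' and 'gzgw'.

Let D[i][j] be the edit distance between the first i characters of 'zgw' and the first j characters of 'gzgw', with D[i][0] = i, D[0][j] = j, and D[i][j] = D[i-1][j-1] if the characters match, else 1 + min(D[i-1][j], D[i][j-1], D[i-1][j-1]). Filling the table (rows: prefixes of 'zgw', columns: prefixes of 'gzgw'):
     ε  g  z  g  w
  ε  0  1  2  3  4
  z  1  1  1  2  3
  g  2  1  2  1  2
  w  3  2  2  2  1
The bottom-right entry gives D[3][4] = 1, so no sequence of fewer than 1 edit works. Backtracking through the table gives one optimal edit sequence (1 edit):
  zgw → gzgw (ins g @1)
Edit distance = 1.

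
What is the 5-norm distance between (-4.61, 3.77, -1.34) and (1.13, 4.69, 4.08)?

(Σ|x_i - y_i|^5)^(1/5) = (|-4.61 - 1.13|^5 + |3.77 - 4.69|^5 + |-1.34 - 4.08|^5)^(1/5)
= (5.74^5 + 0.92^5 + 5.42^5)^(1/5) ≈ (6231.0245 + 0.6591 + 4677.313)^(1/5) = (10908.9966)^(1/5) ≈ 6.4203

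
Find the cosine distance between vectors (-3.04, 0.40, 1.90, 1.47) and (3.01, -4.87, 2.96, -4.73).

With u = (-3.04, 0.40, 1.90, 1.47), v = (3.01, -4.87, 2.96, -4.73):
u·v = (-3.04)·3.01 + 0.4·(-4.87) + 1.9·2.96 + 1.47·(-4.73) = (-9.1504) + (-1.948) + 5.624 + (-6.9531) = -12.4275.
|u| = √((-3.04)² + 0.4² + 1.9² + 1.47²) = √(9.2416 + 0.16 + 3.61 + 2.1609) = √15.1725, |v| = √(3.01² + (-4.87)² + 2.96² + (-4.73)²) = √(9.0601 + 23.7169 + 8.7616 + 22.3729) = √63.9115.
cos θ = (u·v)/(|u||v|) = -12.4275/(√15.1725·√63.9115) ≈ -0.3991
Cosine distance = 1 - cos θ ≈ 1 - (-0.3991) = 1.3991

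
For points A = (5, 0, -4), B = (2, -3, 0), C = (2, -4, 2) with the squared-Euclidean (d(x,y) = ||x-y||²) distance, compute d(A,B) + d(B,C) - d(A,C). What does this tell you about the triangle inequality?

d(A,B) = 3² + 3² + 4² = 34, d(B,C) = 0² + 1² + 2² = 5, d(A,C) = 3² + 4² + 6² = 61.
d(A,B) + d(B,C) - d(A,C) = 34 + 5 - 61 = 39 - 61 = -22. This is < 0, so the triangle inequality FAILS for these points (squared-Euclidean is not a metric).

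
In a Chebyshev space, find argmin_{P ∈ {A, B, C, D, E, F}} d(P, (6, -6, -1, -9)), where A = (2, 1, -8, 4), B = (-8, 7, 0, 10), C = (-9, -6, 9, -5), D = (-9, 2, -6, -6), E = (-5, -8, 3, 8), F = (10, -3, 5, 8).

Distances: d(A) = 13, d(B) = 19, d(C) = 15, d(D) = 15, d(E) = 17, d(F) = 17. Nearest: A = (2, 1, -8, 4) with distance 13.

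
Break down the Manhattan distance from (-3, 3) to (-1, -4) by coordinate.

Σ|x_i - y_i| = |-3 - (-1)| + |3 - (-4)| = 2 + 7 = 9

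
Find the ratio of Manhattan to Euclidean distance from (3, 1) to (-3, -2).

L1 = |3 - (-3)| + |1 - (-2)| = 6 + 3 = 9
L2 = √(6² + 3²) = √45 ≈ 6.7082
L1 ≥ L2 always (equality iff movement is along one axis); L1 > L2 here.
Ratio L1/L2 = 9/√45 ≈ 1.3416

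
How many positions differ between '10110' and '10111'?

Differing positions: 5. Hamming distance = 1.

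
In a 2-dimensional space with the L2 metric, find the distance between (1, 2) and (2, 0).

(Σ|x_i - y_i|^2)^(1/2) = (|1 - 2|^2 + |2 - 0|^2)^(1/2)
= (1^2 + 2^2)^(1/2) = (1 + 4)^(1/2) = (5)^(1/2) ≈ 2.2361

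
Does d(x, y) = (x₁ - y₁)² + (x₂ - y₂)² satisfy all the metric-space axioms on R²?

No. The squared Euclidean distance fails the triangle inequality. Counterexample: x = (0, 0), y = (1, 4), z = (2, 8). d(x,z) = 2² + 8² = 68, but d(x,y) + d(y,z) = (1² + 4²) + (1² + 4²) = 17 + 17 = 34. Since 68 > 34, the triangle inequality is violated. (Note: √d, the ordinary Euclidean distance, IS a metric.)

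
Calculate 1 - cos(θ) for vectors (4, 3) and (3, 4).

With u = (4, 3), v = (3, 4):
u·v = 4·3 + 3·4 = 12 + 12 = 24.
|u| = √(4² + 3²) = √25, |v| = √(3² + 4²) = √25, so |u||v| = √(25·25) = √625 = 25.
cos θ = (u·v)/(|u||v|) = 24/25 = 0.96
Cosine distance = 1 - cos θ = 1 - 0.96 = 0.04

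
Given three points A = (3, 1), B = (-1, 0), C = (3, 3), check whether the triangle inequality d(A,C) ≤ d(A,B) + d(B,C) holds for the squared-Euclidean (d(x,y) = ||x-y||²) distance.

d(A,B) = 4² + 1² = 17, d(B,C) = 4² + 3² = 25, d(A,C) = 0² + 2² = 4.
d(A,C) = 4 ≤ 17 + 25 = 42. Triangle inequality is satisfied.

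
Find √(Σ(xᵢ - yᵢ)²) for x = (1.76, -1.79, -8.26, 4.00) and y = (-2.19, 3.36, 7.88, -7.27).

√(Σ(x_i - y_i)²) = √((1.76 - (-2.19))² + (-1.79 - 3.36)² + (-8.26 - 7.88)² + (4 - (-7.27))²)
= √(3.95² + (-5.15)² + (-16.14)² + 11.27²) = √(15.6025 + 26.5225 + 260.4996 + 127.0129) = √429.6375 ≈ 20.7277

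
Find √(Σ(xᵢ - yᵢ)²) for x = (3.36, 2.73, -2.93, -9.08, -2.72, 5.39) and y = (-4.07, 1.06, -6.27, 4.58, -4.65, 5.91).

√(Σ(x_i - y_i)²) = √((3.36 - (-4.07))² + (2.73 - 1.06)² + (-2.93 - (-6.27))² + (-9.08 - 4.58)² + (-2.72 - (-4.65))² + (5.39 - 5.91)²)
= √(7.43² + 1.67² + 3.34² + (-13.66)² + 1.93² + (-0.52)²) = √(55.2049 + 2.7889 + 11.1556 + 186.5956 + 3.7249 + 0.2704) = √259.7403 ≈ 16.1165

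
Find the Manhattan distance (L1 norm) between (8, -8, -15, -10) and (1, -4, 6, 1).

Σ|x_i - y_i| = |8 - 1| + |-8 - (-4)| + |-15 - 6| + |-10 - 1| = 7 + 4 + 21 + 11 = 43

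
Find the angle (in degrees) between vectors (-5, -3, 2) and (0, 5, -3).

With u = (-5, -3, 2), v = (0, 5, -3):
u·v = (-5)·0 + (-3)·5 + 2·(-3) = 0 + (-15) + (-6) = -21.
|u| = √((-5)² + (-3)² + 2²) = √38, |v| = √(0² + 5² + (-3)²) = √34, so |u||v| = √(38·34) = √1292.
cos θ = (u·v)/(|u||v|) = -21/√1292 ≈ -0.584236
θ = arccos(-0.584236) ≈ 125.75°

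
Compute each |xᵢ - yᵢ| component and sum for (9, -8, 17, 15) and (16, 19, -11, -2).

Σ|x_i - y_i| = |9 - 16| + |-8 - 19| + |17 - (-11)| + |15 - (-2)| = 7 + 27 + 28 + 17 = 79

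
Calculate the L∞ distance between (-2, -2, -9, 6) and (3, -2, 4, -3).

max(|x_i - y_i|) = max(|-2 - 3|, |-2 - (-2)|, |-9 - 4|, |6 - (-3)|) = max(5, 0, 13, 9) = 13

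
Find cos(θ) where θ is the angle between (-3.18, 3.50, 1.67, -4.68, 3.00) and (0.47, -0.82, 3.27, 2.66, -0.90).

With u = (-3.18, 3.50, 1.67, -4.68, 3.00), v = (0.47, -0.82, 3.27, 2.66, -0.90):
u·v = (-3.18)·0.47 + 3.5·(-0.82) + 1.67·3.27 + (-4.68)·2.66 + 3·(-0.9) = (-1.4946) + (-2.87) + 5.4609 + (-12.4488) + (-2.7) = -14.0525.
|u| = √((-3.18)² + 3.5² + 1.67² + (-4.68)² + 3²) = √(10.1124 + 12.25 + 2.7889 + 21.9024 + 9) = √56.0537, |v| = √(0.47² + (-0.82)² + 3.27² + 2.66² + (-0.9)²) = √(0.2209 + 0.6724 + 10.6929 + 7.0756 + 0.81) = √19.4718.
cos θ = (u·v)/(|u||v|) = -14.0525/(√56.0537·√19.4718) ≈ -0.4254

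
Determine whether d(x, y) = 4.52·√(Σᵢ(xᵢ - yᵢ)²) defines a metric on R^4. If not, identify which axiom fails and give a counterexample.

Yes. The L2 (Euclidean) norm induces a metric on R^4, and multiplying a metric by a positive constant 4.52 > 0 preserves all four axioms: non-negativity (4.52·||x-y|| ≥ 0), identity (4.52·||x-y|| = 0 ⟺ ||x-y|| = 0 ⟺ x = y), symmetry (||x-y|| = ||y-x||), and the triangle inequality (4.52·||x-z|| ≤ 4.52·||x-y|| + 4.52·||y-z||). So d is a metric.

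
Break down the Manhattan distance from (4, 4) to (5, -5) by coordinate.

Σ|x_i - y_i| = |4 - 5| + |4 - (-5)| = 1 + 9 = 10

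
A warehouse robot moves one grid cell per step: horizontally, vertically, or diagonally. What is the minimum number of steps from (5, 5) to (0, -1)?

max(|x_i - y_i|) = max(|5 - 0|, |5 - (-1)|) = max(5, 6) = 6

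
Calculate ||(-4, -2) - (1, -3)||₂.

√(Σ(x_i - y_i)²) = √((-4 - 1)² + (-2 - (-3))²)
= √((-5)² + 1²) = √(25 + 1) = √26 ≈ 5.099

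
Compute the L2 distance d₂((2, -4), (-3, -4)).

√(Σ(x_i - y_i)²) = √((2 - (-3))² + (-4 - (-4))²)
= √(5² + 0²) = √(25 + 0) = √25 = 5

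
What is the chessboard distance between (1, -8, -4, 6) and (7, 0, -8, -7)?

max(|x_i - y_i|) = max(|1 - 7|, |-8 - 0|, |-4 - (-8)|, |6 - (-7)|) = max(6, 8, 4, 13) = 13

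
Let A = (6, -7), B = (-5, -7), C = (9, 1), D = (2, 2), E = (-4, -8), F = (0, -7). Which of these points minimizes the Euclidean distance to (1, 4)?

Distances: d(A) ≈ 12.083, d(B) ≈ 12.53, d(C) ≈ 8.544, d(D) ≈ 2.2361, d(E) = 13, d(F) ≈ 11.0454. Nearest: D = (2, 2) with distance 2.2361.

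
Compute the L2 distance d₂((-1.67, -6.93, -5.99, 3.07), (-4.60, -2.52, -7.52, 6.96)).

√(Σ(x_i - y_i)²) = √((-1.67 - (-4.6))² + (-6.93 - (-2.52))² + (-5.99 - (-7.52))² + (3.07 - 6.96)²)
= √(2.93² + (-4.41)² + 1.53² + (-3.89)²) = √(8.5849 + 19.4481 + 2.3409 + 15.1321) = √45.506 ≈ 6.7458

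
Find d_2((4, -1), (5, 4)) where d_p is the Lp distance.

(Σ|x_i - y_i|^2)^(1/2) = (|4 - 5|^2 + |-1 - 4|^2)^(1/2)
= (1^2 + 5^2)^(1/2) = (1 + 25)^(1/2) = (26)^(1/2) ≈ 5.099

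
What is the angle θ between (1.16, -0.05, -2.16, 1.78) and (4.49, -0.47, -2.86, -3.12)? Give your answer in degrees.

With u = (1.16, -0.05, -2.16, 1.78), v = (4.49, -0.47, -2.86, -3.12):
u·v = 1.16·4.49 + (-0.05)·(-0.47) + (-2.16)·(-2.86) + 1.78·(-3.12) = 5.2084 + 0.0235 + 6.1776 + (-5.5536) = 5.8559.
|u| = √(1.16² + (-0.05)² + (-2.16)² + 1.78²) = √(1.3456 + 0.0025 + 4.6656 + 3.1684) = √9.1821, |v| = √(4.49² + (-0.47)² + (-2.86)² + (-3.12)²) = √(20.1601 + 0.2209 + 8.1796 + 9.7344) = √38.295.
cos θ = (u·v)/(|u||v|) = 5.8559/(√9.1821·√38.295) ≈ 0.312285
θ = arccos(0.312285) ≈ 71.8°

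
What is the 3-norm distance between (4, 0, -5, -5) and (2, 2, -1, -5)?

(Σ|x_i - y_i|^3)^(1/3) = (|4 - 2|^3 + |0 - 2|^3 + |-5 - (-1)|^3 + |-5 - (-5)|^3)^(1/3)
= (2^3 + 2^3 + 4^3 + 0^3)^(1/3) = (8 + 8 + 64 + 0)^(1/3) = (80)^(1/3) ≈ 4.3089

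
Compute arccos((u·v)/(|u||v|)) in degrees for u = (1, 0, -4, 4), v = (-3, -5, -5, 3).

With u = (1, 0, -4, 4), v = (-3, -5, -5, 3):
u·v = 1·(-3) + 0·(-5) + (-4)·(-5) + 4·3 = (-3) + 0 + 20 + 12 = 29.
|u| = √(1² + 0² + (-4)² + 4²) = √33, |v| = √((-3)² + (-5)² + (-5)² + 3²) = √68, so |u||v| = √(33·68) = √2244.
cos θ = (u·v)/(|u||v|) = 29/√2244 ≈ 0.61219
θ = arccos(0.61219) ≈ 52.25°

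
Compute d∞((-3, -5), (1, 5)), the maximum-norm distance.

max(|x_i - y_i|) = max(|-3 - 1|, |-5 - 5|) = max(4, 10) = 10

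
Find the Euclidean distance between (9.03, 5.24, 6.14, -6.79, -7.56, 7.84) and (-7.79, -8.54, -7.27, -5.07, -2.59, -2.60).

√(Σ(x_i - y_i)²) = √((9.03 - (-7.79))² + (5.24 - (-8.54))² + (6.14 - (-7.27))² + (-6.79 - (-5.07))² + (-7.56 - (-2.59))² + (7.84 - (-2.6))²)
= √(16.82² + 13.78² + 13.41² + (-1.72)² + (-4.97)² + 10.44²) = √(282.9124 + 189.8884 + 179.8281 + 2.9584 + 24.7009 + 108.9936) = √789.2818 ≈ 28.0942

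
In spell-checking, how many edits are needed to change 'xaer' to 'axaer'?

Let D[i][j] be the edit distance between the first i characters of 'xaer' and the first j characters of 'axaer', with D[i][0] = i, D[0][j] = j, and D[i][j] = D[i-1][j-1] if the characters match, else 1 + min(D[i-1][j], D[i][j-1], D[i-1][j-1]). Filling the table (rows: prefixes of 'xaer', columns: prefixes of 'axaer'):
     ε  a  x  a  e  r
  ε  0  1  2  3  4  5
  x  1  1  1  2  3  4
  a  2  1  2  1  2  3
  e  3  2  2  2  1  2
  r  4  3  3  3  2  1
The bottom-right entry gives D[4][5] = 1, so no sequence of fewer than 1 edit works. Backtracking through the table gives one optimal edit sequence (1 edit):
  xaer → axaer (ins a @1)
Edit distance = 1.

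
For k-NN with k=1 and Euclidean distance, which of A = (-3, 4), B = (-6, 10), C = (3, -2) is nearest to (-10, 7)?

Distances: d(A) ≈ 7.6158, d(B) = 5, d(C) ≈ 15.8114. Nearest: B = (-6, 10) with distance 5.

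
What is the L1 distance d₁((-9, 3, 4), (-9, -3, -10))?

Σ|x_i - y_i| = |-9 - (-9)| + |3 - (-3)| + |4 - (-10)| = 0 + 6 + 14 = 20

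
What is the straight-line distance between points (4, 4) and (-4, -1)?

√(Σ(x_i - y_i)²) = √((4 - (-4))² + (4 - (-1))²)
= √(8² + 5²) = √(64 + 25) = √89 ≈ 9.434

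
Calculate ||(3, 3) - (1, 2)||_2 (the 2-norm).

(Σ|x_i - y_i|^2)^(1/2) = (|3 - 1|^2 + |3 - 2|^2)^(1/2)
= (2^2 + 1^2)^(1/2) = (4 + 1)^(1/2) = (5)^(1/2) ≈ 2.2361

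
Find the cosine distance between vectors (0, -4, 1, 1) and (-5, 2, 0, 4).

With u = (0, -4, 1, 1), v = (-5, 2, 0, 4):
u·v = 0·(-5) + (-4)·2 + 1·0 + 1·4 = 0 + (-8) + 0 + 4 = -4.
|u| = √(0² + (-4)² + 1² + 1²) = √18, |v| = √((-5)² + 2² + 0² + 4²) = √45, so |u||v| = √(18·45) = √810.
cos θ = (u·v)/(|u||v|) = -4/√810 ≈ -0.1405
Cosine distance = 1 - cos θ ≈ 1 - (-0.1405) = 1.1405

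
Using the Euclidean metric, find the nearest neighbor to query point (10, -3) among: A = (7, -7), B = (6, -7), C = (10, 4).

Distances: d(A) = 5, d(B) ≈ 5.6569, d(C) = 7. Nearest: A = (7, -7) with distance 5.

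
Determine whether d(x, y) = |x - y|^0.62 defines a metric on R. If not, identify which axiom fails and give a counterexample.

Yes. With 0 < p = 0.62 ≤ 1, d(x,y) = |x-y|^0.62 is a metric on R. Non-negativity and symmetry are immediate; |x-y|^0.62 = 0 ⟺ |x-y| = 0 ⟺ x = y. For the triangle inequality, the function t ↦ t^0.62 is subadditive on [0,∞) when p ≤ 1, so |x-z|^0.62 ≤ (|x-y| + |y-z|)^0.62 ≤ |x-y|^0.62 + |y-z|^0.62.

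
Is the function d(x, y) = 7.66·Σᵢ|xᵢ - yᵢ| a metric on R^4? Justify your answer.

Yes. The L1 (Manhattan) norm induces a metric on R^4, and multiplying a metric by a positive constant 7.66 > 0 preserves all four axioms: non-negativity (7.66·||x-y|| ≥ 0), identity (7.66·||x-y|| = 0 ⟺ ||x-y|| = 0 ⟺ x = y), symmetry (||x-y|| = ||y-x||), and the triangle inequality (7.66·||x-z|| ≤ 7.66·||x-y|| + 7.66·||y-z||). So d is a metric.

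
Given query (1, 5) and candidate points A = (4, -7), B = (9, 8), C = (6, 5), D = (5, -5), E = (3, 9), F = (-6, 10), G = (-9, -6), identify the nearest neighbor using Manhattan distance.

Distances: d(A) = 15, d(B) = 11, d(C) = 5, d(D) = 14, d(E) = 6, d(F) = 12, d(G) = 21. Nearest: C = (6, 5) with distance 5.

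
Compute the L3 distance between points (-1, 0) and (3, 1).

(Σ|x_i - y_i|^3)^(1/3) = (|-1 - 3|^3 + |0 - 1|^3)^(1/3)
= (4^3 + 1^3)^(1/3) = (64 + 1)^(1/3) = (65)^(1/3) ≈ 4.0207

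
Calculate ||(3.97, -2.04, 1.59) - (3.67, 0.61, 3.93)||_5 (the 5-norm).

(Σ|x_i - y_i|^5)^(1/5) = (|3.97 - 3.67|^5 + |-2.04 - 0.61|^5 + |1.59 - 3.93|^5)^(1/5)
= (0.3^5 + 2.65^5 + 2.34^5)^(1/5) ≈ (0.0024 + 130.6861 + 70.1583)^(1/5) = (200.8468)^(1/5) ≈ 2.8878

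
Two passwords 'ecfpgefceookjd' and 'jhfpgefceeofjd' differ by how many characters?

Differing positions: 1, 2, 10, 12. Hamming distance = 4.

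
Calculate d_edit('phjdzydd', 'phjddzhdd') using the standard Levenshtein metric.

Let D[i][j] be the edit distance between the first i characters of 'phjdzydd' and the first j characters of 'phjddzhdd', with D[i][0] = i, D[0][j] = j, and D[i][j] = D[i-1][j-1] if the characters match, else 1 + min(D[i-1][j], D[i][j-1], D[i-1][j-1]). Filling the table (rows: prefixes of 'phjdzydd', columns: prefixes of 'phjddzhdd'):
     ε  p  h  j  d  d  z  h  d  d
  ε  0  1  2  3  4  5  6  7  8  9
  p  1  0  1  2  3  4  5  6  7  8
  h  2  1  0  1  2  3  4  5  6  7
  j  3  2  1  0  1  2  3  4  5  6
  d  4  3  2  1  0  1  2  3  4  5
  z  5  4  3  2  1  1  1  2  3  4
  y  6  5  4  3  2  2  2  2  3  4
  d  7  6  5  4  3  2  3  3  2  3
  d  8  7  6  5  4  3  3  4  3  2
The bottom-right entry gives D[8][9] = 2, so no sequence of fewer than 2 edits works. Backtracking through the table gives one optimal edit sequence (2 edits):
  phjdzydd → phjddzydd (ins d @4)
  phjddzydd → phjddzhdd (sub y→h @7)
Edit distance = 2.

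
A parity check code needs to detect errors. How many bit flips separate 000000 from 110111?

Differing positions: 1, 2, 4, 5, 6. Hamming distance = 5.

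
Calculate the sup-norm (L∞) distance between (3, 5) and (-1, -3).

max(|x_i - y_i|) = max(|3 - (-1)|, |5 - (-3)|) = max(4, 8) = 8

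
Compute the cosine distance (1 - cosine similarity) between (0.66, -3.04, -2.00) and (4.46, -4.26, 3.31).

With u = (0.66, -3.04, -2.00), v = (4.46, -4.26, 3.31):
u·v = 0.66·4.46 + (-3.04)·(-4.26) + (-2)·3.31 = 2.9436 + 12.9504 + (-6.62) = 9.274.
|u| = √(0.66² + (-3.04)² + (-2)²) = √(0.4356 + 9.2416 + 4) = √13.6772, |v| = √(4.46² + (-4.26)² + 3.31²) = √(19.8916 + 18.1476 + 10.9561) = √48.9953.
cos θ = (u·v)/(|u||v|) = 9.274/(√13.6772·√48.9953) ≈ 0.3583
Cosine distance = 1 - cos θ ≈ 1 - 0.3583 = 0.6417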